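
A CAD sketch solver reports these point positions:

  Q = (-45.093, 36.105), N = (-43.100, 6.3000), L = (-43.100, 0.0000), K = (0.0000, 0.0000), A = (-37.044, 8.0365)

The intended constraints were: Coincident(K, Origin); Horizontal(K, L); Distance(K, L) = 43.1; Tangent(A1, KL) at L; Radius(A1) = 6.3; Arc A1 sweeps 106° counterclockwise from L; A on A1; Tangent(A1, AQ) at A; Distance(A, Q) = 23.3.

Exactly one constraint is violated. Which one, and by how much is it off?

Distance(A, Q) = 23.3 — off by 5.90.

K = (0.00, 0.00) ✓; K.y = 0.00, L.y = 0.00 ✓; |KL| = 43.10 ✓; ∠(NL, LK) = 90.00° ✓; |NL| = 6.300 ✓; bearing(N→A) − bearing(N→L) = 106.0° ✓; |NA| = 6.300 ✓; ∠(NA, AQ) = 90.00° ✓; |AQ| = 29.20 ✗.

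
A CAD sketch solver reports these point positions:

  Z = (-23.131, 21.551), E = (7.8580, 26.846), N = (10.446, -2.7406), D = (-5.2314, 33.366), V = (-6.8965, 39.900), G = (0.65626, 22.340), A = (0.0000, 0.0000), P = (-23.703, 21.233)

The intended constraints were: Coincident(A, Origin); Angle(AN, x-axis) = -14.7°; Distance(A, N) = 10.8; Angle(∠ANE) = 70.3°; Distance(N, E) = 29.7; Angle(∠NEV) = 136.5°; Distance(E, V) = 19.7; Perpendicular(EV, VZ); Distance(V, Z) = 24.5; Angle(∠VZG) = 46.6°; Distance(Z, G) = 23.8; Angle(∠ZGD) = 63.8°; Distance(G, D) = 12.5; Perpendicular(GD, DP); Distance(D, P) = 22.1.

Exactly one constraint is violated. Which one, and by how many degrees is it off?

Perpendicular(GD, DP) — off by 5.20°.

A = (0.00, 0.00) ✓; AN at -14.70° ✓; |AN| = 10.80 ✓; ∠ANE = 70.30° ✓; |NE| = 29.70 ✓; ∠NEV = 136.5° ✓; |EV| = 19.70 ✓; ∠(EV, VZ) = 90.00° ✓; |VZ| = 24.50 ✓; ∠VZG = 46.60° ✓; |ZG| = 23.80 ✓; ∠ZGD = 63.80° ✓; |GD| = 12.50 ✓; ∠(GD, DP) = 95.20° ✗; |DP| = 22.10 ✓.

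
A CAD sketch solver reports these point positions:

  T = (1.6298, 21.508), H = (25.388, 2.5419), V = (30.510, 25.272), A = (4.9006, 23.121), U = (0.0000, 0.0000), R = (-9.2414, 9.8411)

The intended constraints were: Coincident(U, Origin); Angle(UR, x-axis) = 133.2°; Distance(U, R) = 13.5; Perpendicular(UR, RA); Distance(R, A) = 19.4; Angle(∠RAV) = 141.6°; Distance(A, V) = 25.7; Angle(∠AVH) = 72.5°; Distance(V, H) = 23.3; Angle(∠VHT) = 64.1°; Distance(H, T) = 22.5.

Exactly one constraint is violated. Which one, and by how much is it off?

Distance(H, T) = 22.5 — off by 7.90.

U = (0.00, 0.00) ✓; UR at 133.2° ✓; |UR| = 13.50 ✓; ∠(UR, RA) = 90.00° ✓; |RA| = 19.40 ✓; ∠RAV = 141.6° ✓; |AV| = 25.70 ✓; ∠AVH = 72.50° ✓; |VH| = 23.30 ✓; ∠VHT = 64.10° ✓; |HT| = 30.40 ✗.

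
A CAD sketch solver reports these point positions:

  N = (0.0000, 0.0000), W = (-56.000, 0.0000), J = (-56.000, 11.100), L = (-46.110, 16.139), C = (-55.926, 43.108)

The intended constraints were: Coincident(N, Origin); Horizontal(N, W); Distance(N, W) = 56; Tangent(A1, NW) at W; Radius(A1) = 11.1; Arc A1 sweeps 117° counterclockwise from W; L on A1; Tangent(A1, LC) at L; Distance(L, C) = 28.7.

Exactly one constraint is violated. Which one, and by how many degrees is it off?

Tangent(A1, LC) at L — off by 7.00°.

N = (0.00, 0.00) ✓; N.y = 0.00, W.y = 0.00 ✓; |NW| = 56.00 ✓; ∠(JW, WN) = 90.00° ✓; |JW| = 11.10 ✓; bearing(J→L) − bearing(J→W) = 117.0° ✓; |JL| = 11.10 ✓; ∠(JL, LC) = 97.00° ✗; |LC| = 28.70 ✓.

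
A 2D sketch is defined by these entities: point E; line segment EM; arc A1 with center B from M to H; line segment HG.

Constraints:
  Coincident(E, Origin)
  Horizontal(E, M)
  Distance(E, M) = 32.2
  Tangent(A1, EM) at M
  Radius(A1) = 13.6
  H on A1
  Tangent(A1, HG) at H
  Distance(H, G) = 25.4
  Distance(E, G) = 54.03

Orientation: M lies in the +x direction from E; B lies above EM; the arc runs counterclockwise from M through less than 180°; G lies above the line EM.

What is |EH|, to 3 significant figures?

48.5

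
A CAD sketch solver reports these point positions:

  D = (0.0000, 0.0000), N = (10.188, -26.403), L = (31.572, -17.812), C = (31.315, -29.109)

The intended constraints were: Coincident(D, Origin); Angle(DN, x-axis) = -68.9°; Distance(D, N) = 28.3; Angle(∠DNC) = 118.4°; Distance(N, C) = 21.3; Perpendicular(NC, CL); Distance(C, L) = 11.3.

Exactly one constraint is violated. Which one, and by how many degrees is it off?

Perpendicular(NC, CL) — off by 6.00°.

D = (0.00, 0.00) ✓; DN at -68.90° ✓; |DN| = 28.30 ✓; ∠DNC = 118.4° ✓; |NC| = 21.30 ✓; ∠(NC, CL) = 96.00° ✗; |CL| = 11.30 ✓.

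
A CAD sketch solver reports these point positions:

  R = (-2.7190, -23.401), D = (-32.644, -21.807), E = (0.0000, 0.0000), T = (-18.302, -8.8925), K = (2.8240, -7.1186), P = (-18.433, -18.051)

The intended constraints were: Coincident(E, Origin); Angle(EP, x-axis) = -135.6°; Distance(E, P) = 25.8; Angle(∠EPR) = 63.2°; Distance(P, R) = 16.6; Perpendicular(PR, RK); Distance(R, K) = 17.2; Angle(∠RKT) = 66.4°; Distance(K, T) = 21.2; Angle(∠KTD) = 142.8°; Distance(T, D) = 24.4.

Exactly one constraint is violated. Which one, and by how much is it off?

Distance(T, D) = 24.4 — off by 5.10.

E = (0.00, 0.00) ✓; EP at -135.6° ✓; |EP| = 25.80 ✓; ∠EPR = 63.20° ✓; |PR| = 16.60 ✓; ∠(PR, RK) = 90.00° ✓; |RK| = 17.20 ✓; ∠RKT = 66.40° ✓; |KT| = 21.20 ✓; ∠KTD = 142.8° ✓; |TD| = 19.30 ✗.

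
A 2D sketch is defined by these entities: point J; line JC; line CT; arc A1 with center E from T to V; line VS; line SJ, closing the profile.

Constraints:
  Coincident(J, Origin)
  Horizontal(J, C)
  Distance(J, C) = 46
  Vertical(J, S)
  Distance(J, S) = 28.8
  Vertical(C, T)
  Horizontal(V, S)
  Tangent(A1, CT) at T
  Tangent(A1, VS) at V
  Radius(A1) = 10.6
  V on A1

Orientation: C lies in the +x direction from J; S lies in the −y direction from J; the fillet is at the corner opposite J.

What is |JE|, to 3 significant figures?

39.8

J is at the origin; J and C share the same y with |JC| = 46.0 and C on the +x side, so C = (46.0, 0.00). J and S share the same x with |JS| = 28.8 and S on the −y side, so S = (0.00, -28.8). The virtual corner opposite J is at (46.0, -28.8). The tangent condition forces ET to be normal to CT and A1 meets VS tangentially, so EV is at right angles to VS, with radius 10.6, so the center E sits 10.6 in from both sides at E = (35.4, -18.2). Then |JE| = |E − J| = 39.8.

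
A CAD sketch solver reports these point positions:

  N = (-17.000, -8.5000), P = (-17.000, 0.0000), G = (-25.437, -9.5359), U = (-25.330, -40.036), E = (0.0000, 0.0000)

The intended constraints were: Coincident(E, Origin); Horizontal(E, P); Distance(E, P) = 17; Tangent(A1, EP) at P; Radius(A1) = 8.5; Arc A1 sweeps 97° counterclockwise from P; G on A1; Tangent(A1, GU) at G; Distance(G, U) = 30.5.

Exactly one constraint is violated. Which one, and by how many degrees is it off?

Tangent(A1, GU) at G — off by 6.80°.

E = (0.00, 0.00) ✓; E.y = 0.00, P.y = 0.00 ✓; |EP| = 17.00 ✓; ∠(NP, PE) = 90.00° ✓; |NP| = 8.500 ✓; bearing(N→G) − bearing(N→P) = 97.00° ✓; |NG| = 8.500 ✓; ∠(NG, GU) = 96.80° ✗; |GU| = 30.50 ✓.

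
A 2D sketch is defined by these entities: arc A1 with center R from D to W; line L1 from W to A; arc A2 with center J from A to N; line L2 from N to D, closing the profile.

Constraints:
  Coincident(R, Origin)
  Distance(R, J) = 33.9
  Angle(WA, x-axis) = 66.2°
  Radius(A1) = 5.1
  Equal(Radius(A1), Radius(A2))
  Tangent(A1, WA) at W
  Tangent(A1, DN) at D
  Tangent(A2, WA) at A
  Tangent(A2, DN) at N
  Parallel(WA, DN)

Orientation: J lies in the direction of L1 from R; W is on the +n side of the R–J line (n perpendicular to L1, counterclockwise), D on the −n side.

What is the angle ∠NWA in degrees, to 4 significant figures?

16.75°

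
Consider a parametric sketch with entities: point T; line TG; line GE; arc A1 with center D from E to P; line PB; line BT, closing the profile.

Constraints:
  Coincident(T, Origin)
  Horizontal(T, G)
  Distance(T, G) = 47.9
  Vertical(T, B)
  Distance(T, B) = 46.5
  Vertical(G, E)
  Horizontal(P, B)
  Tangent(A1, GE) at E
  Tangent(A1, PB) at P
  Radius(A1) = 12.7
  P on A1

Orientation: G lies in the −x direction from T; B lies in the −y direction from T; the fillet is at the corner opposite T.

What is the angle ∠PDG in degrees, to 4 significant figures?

159.4°

T is at the origin; TG is horizontal with |TG| = 47.9 and G on the −x side, so G = (-47.90, 0.000). T and B share the same x with |TB| = 46.5 and B on the −y side, so B = (0.000, -46.50). The virtual corner opposite T is at (-47.90, -46.50). A1 meets GE tangentially, so DE is at right angles to GE and A1 meets PB tangentially, so DP is at right angles to PB, with radius 12.7, so the center D sits 12.7 in from both sides at D = (-35.20, -33.80). That places the tangent points at E = (-47.90, -33.80) on GE and P = (-35.20, -46.50) on PB. Then cos ∠PDG = DP·DG / (|DP||DG|), giving 159.4°.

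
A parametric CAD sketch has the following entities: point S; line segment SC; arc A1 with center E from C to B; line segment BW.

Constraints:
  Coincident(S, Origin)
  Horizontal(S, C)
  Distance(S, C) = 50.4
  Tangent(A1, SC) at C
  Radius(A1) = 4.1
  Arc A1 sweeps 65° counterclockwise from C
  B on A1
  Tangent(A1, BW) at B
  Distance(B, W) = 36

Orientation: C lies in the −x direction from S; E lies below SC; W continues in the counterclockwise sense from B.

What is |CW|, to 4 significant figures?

39.79

S is at the origin; S and C share the same y with |SC| = 50.4 and C on the −x side, so C = (-50.40, 0.000). A1 meets SC tangentially, so EC is at right angles to SC, so E = C + (0, -4.1) = (-50.40, -4.100). On A1, C sits at bearing 90° from E; a 65° counterclockwise sweep puts B at bearing 155°, so B = E + 4.1·(cos 155°, sin 155°) = (-54.12, -2.367). A1 meets BW tangentially, so EB is at right angles to BW, so BW runs along (−sin 155°, cos 155°); with |BW| = 36.0, W = (-69.33, -34.99). Then |CW| = |W − C| = 39.79.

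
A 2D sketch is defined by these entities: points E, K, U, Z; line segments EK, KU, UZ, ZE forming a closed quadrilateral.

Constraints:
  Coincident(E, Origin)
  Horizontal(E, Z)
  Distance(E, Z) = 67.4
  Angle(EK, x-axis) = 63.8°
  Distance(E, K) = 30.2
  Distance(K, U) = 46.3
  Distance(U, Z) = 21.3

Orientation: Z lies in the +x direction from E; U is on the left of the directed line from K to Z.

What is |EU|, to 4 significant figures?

62.18

Checks: |KU| = 46.30 ✓; |UZ| = 21.30 ✓.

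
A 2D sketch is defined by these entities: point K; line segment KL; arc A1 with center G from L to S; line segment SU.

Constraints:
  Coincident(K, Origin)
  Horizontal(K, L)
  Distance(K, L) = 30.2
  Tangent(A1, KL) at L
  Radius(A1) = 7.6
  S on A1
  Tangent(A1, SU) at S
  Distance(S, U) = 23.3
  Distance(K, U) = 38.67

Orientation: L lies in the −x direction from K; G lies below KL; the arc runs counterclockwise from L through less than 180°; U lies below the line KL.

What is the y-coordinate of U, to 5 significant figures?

-31.044

Checks: |GS| = 7.600 ✓; ∠(GS, SU) = 90.00° ✓; |SU| = 23.30 ✓; |KU| = 38.67 ✓.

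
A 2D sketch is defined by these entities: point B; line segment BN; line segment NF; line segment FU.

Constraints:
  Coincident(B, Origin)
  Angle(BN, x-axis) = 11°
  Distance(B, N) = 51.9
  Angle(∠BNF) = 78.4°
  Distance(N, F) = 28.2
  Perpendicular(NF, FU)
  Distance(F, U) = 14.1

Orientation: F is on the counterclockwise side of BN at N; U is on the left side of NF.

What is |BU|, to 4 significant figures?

40.81

B is at the origin; BN runs at 11.0° with length 51.9, so N = 51.9·(cos 11.0°, sin 11.0°) = (50.95, 9.903). ∠BNF = 78.4°, so NF runs at 11.0° + (180° − 78.4°) = 112.6° from the x-axis; with |NF| = 28.2, F = N + 28.2·(cos 112.6°, sin 112.6°) = (40.11, 35.94). NF ⟂ FU; with |FU| = 14.1 on the left of NF, U = F + 14.1·(-0.9232, -0.3843) = (27.09, 30.52). Then |BU| = |U − B| = 40.81.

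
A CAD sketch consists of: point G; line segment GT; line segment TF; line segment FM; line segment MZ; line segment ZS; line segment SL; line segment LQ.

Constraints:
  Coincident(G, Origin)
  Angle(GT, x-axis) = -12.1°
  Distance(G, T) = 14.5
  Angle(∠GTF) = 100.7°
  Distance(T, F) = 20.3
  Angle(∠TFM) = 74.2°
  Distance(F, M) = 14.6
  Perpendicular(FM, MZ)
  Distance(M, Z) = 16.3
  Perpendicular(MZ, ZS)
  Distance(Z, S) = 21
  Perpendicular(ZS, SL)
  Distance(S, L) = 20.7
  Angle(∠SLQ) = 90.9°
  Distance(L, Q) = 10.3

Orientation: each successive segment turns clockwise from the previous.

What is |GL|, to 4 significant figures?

34.76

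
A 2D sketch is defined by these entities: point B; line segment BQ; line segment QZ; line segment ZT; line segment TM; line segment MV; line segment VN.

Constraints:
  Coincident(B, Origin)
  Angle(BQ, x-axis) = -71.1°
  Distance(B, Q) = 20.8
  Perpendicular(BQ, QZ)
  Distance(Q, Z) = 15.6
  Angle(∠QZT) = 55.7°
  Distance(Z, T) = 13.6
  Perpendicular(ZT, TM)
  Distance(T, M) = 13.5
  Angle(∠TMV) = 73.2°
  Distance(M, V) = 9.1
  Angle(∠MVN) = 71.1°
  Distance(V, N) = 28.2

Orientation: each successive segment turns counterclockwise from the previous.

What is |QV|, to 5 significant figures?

4.3932

B is at the origin; BQ runs at -71.1° with length 20.8, so Q = (6.7375, -19.679). The perpendicularity gives QZ at right angles to BQ, so QZ runs at 18.900°; with |QZ| = 15.6, Z = (21.496, -14.625). ∠QZT = 55.7° gives ZT at 143.20° from the x-axis; with |ZT| = 13.6, T = (10.606, -6.4787). ZT is perpendicular to TM, so TM runs at -126.80°; with |TM| = 13.5, M = (2.5196, -17.289). ∠TMV = 73.2° gives MV at -20.000° from the x-axis; with |MV| = 9.1, V = (11.071, -20.401). Then |QV| = |V − Q| = 4.3932.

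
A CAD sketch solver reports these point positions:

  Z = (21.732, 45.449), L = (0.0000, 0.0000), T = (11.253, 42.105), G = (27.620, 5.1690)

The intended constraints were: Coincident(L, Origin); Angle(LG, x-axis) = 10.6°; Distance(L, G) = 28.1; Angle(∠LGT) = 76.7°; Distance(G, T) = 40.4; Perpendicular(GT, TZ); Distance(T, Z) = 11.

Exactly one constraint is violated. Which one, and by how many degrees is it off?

Perpendicular(GT, TZ) — off by 6.20°.

L = (0.00, 0.00) ✓; LG at 10.60° ✓; |LG| = 28.10 ✓; ∠LGT = 76.70° ✓; |GT| = 40.40 ✓; ∠(GT, TZ) = 96.20° ✗; |TZ| = 11.00 ✓.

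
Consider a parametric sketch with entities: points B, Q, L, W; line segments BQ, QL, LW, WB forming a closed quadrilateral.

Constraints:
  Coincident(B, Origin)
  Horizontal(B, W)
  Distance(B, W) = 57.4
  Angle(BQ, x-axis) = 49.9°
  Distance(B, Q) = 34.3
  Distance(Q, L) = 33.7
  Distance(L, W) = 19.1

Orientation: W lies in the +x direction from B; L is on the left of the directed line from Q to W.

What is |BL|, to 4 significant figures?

58.17

Checks: |QL| = 33.70 ✓; |LW| = 19.10 ✓.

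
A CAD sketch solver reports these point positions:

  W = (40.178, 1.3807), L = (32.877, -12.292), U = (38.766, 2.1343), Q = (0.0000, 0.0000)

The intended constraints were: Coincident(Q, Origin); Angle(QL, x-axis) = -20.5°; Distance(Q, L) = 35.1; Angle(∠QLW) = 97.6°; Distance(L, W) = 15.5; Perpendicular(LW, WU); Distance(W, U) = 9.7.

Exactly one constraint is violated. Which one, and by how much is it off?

Distance(W, U) = 9.7 — off by 8.10.

Q = (0.00, 0.00) ✓; QL at -20.50° ✓; |QL| = 35.10 ✓; ∠QLW = 97.60° ✓; |LW| = 15.50 ✓; ∠(LW, WU) = 90.01° ✓; |WU| = 1.601 ✗.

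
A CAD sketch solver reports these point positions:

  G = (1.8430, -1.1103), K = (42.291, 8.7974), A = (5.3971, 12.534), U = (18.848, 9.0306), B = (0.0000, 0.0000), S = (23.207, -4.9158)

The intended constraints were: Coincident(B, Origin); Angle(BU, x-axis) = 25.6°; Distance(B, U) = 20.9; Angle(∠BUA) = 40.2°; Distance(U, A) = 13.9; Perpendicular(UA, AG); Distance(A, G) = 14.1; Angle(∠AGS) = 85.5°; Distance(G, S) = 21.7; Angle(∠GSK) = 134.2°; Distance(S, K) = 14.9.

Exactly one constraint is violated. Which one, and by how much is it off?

Distance(S, K) = 14.9 — off by 8.60.

B = (0.00, 0.00) ✓; BU at 25.60° ✓; |BU| = 20.90 ✓; ∠BUA = 40.20° ✓; |UA| = 13.90 ✓; ∠(UA, AG) = 90.00° ✓; |AG| = 14.10 ✓; ∠AGS = 85.50° ✓; |GS| = 21.70 ✓; ∠GSK = 134.2° ✓; |SK| = 23.50 ✗.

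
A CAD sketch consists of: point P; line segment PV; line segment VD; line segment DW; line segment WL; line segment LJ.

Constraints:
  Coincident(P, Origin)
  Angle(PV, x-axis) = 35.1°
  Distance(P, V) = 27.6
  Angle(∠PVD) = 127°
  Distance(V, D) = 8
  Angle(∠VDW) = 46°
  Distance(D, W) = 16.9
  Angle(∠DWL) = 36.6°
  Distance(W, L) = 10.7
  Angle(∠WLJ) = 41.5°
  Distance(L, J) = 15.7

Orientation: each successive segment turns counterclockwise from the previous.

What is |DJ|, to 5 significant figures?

14.630

P is at the origin; PV runs at 35.1° with length 27.6, so V = (22.581, 15.870). ∠PVD = 127.0° gives VD at 88.100° from the x-axis; with |VD| = 8.0, D = (22.846, 23.866). ∠VDW = 46.0° gives DW at -137.90° from the x-axis; with |DW| = 16.9, W = (10.307, 12.536). ∠DWL = 36.6° gives WL at 5.5000° from the x-axis; with |WL| = 10.7, L = (20.958, 13.561). ∠WLJ = 41.5° gives LJ at 144.00° from the x-axis; with |LJ| = 15.7, J = (8.2560, 22.789). Then |DJ| = |J − D| = 14.630.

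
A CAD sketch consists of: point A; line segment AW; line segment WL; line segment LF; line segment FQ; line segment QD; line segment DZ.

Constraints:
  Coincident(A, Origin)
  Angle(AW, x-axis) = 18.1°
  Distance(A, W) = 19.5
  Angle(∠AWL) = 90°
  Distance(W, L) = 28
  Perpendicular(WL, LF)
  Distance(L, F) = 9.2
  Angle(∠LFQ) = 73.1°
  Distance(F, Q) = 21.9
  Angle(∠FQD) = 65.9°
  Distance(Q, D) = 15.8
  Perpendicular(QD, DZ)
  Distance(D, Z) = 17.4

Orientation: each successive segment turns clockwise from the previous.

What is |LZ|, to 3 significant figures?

3.45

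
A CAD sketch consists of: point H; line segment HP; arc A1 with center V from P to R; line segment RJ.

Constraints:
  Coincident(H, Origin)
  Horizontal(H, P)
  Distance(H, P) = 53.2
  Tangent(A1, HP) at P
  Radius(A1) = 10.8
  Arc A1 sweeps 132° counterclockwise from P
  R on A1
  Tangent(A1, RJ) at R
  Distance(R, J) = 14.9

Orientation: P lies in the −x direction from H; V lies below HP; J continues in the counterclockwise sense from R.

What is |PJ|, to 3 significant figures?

29.2

H is at the origin; HP is horizontal with |HP| = 53.2 and P on the −x side, so P = (-53.2, 0.00). Tangency of A1 to HP means the radius VP is perpendicular to HP, so V = P + (0, -10.8) = (-53.2, -10.8). On A1, P sits at bearing 90° from V; a 132° counterclockwise sweep puts R at bearing 222°, so R = V + 10.8·(cos 222°, sin 222°) = (-61.2, -18.0). A1 meets RJ tangentially, so VR is at right angles to RJ, so RJ runs along (−sin 222°, cos 222°); with |RJ| = 14.9, J = (-51.3, -29.1). Then |PJ| = |J − P| = 29.2.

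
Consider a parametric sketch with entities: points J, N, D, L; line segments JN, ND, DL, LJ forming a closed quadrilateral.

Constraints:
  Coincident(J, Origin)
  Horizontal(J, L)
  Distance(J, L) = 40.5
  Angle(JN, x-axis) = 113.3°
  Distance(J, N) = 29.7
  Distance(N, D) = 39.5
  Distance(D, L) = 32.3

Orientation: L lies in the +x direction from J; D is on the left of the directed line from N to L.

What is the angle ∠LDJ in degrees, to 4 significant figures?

66.42°

Checks: |JL| = 40.50 ✓; |JN| = 29.70 ✓; |ND| = 39.50 ✓; |DL| = 32.30 ✓.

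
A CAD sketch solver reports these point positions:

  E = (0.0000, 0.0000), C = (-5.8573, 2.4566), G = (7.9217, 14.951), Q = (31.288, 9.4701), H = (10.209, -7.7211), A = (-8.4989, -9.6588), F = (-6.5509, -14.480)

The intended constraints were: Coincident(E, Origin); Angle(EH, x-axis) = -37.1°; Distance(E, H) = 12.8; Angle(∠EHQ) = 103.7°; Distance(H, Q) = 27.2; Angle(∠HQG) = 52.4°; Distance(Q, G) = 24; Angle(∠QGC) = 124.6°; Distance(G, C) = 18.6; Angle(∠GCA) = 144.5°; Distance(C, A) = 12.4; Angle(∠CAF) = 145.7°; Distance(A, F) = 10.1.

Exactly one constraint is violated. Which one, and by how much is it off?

Distance(A, F) = 10.1 — off by 4.90.

E = (0.00, 0.00) ✓; EH at -37.10° ✓; |EH| = 12.80 ✓; ∠EHQ = 103.7° ✓; |HQ| = 27.20 ✓; ∠HQG = 52.40° ✓; |QG| = 24.00 ✓; ∠QGC = 124.6° ✓; |GC| = 18.60 ✓; ∠GCA = 144.5° ✓; |CA| = 12.40 ✓; ∠CAF = 145.7° ✓; |AF| = 5.200 ✗.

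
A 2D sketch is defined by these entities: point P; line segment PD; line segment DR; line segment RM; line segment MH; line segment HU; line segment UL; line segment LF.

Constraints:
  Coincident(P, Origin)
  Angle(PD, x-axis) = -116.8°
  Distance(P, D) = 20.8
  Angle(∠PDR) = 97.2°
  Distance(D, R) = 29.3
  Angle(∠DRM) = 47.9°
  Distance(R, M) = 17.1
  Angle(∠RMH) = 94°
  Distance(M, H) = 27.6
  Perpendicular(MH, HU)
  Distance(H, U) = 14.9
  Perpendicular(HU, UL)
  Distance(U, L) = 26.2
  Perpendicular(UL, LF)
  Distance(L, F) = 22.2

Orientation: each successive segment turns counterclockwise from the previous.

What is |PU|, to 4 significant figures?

37.55

P is at the origin; PD runs at -116.8° with length 20.8, so D = (-9.378, -18.57). ∠PDR = 97.2° gives DR at -34.00° from the x-axis; with |DR| = 29.3, R = (14.91, -34.95). ∠DRM = 47.9° gives RM at 98.10° from the x-axis; with |RM| = 17.1, M = (12.50, -18.02). ∠RMH = 94.0° gives MH at -175.9° from the x-axis; with |MH| = 27.6, H = (-15.03, -19.99). MH ⟂ HU, so HU runs at -85.90°; with |HU| = 14.9, U = (-13.96, -34.86). Then |PU| = |U − P| = 37.55.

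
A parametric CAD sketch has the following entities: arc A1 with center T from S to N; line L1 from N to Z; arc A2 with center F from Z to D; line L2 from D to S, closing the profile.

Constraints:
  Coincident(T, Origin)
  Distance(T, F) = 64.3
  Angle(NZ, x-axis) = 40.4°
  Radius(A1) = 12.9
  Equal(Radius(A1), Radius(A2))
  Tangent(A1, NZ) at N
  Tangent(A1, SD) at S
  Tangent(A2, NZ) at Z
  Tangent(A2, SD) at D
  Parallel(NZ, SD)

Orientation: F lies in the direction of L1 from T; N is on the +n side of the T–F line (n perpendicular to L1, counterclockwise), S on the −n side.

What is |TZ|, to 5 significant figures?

65.581

The slot axis is L1's direction at 40.4°, so u = (cos 40.4°, sin 40.4°) = (0.76154, 0.64812) and n = (−sin 40.4°, cos 40.4°) = (-0.64812, 0.76154). T is at the origin and F lies 64.3 along u from T, so F = 64.3·u = (48.967, 41.674). Tangency of A1 to both parallel lines with radius 12.9 puts N and S at T ± 12.9·n: N = (-8.3607, 9.8238), S = (8.3607, -9.8238). Equal radii place Z and D the same way about F: Z = F + 12.9·n = (40.606, 51.498), D = F − 12.9·n = (57.328, 31.850). Then |TZ| = |Z − T| = 65.581.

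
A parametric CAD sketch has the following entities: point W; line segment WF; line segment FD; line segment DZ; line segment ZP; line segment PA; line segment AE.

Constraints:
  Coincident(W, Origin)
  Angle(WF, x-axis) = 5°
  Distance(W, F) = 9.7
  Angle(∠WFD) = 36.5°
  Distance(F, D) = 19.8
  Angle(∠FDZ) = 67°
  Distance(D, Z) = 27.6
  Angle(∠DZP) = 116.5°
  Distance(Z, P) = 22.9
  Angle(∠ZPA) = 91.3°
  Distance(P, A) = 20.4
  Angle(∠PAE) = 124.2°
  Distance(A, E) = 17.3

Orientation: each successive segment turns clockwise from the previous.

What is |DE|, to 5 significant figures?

22.344

∠ZPA = 91.3° gives PA at -43.700° from the x-axis; with |PA| = 20.4, A = (17.017, 15.998). ∠PAE = 124.2° gives AE at -99.500° from the x-axis; with |AE| = 17.3, E = (14.162, -1.0647). Then |DE| = |E − D| = 22.344.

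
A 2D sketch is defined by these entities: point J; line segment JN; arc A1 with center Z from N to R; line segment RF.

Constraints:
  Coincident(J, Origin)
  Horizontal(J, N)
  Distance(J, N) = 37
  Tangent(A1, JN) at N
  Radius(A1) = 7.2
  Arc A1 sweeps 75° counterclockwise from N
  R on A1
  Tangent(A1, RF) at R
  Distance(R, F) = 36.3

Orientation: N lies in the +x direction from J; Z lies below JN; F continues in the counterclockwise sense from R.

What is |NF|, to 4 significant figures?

43.58

J is at the origin; JN is horizontal with |JN| = 37.0 and N on the +x side, so N = (37.00, 0.000). Since A1 is tangent to JN there, ZN ⟂ JN, so Z = N + (0, -7.2) = (37.00, -7.200). On A1, N sits at bearing 90° from Z; a 75° counterclockwise sweep puts R at bearing 165°, so R = Z + 7.2·(cos 165°, sin 165°) = (30.05, -5.337). Since A1 is tangent to RF there, ZR ⟂ RF, so RF runs along (−sin 165°, cos 165°); with |RF| = 36.3, F = (20.65, -40.40). Then |NF| = |F − N| = 43.58.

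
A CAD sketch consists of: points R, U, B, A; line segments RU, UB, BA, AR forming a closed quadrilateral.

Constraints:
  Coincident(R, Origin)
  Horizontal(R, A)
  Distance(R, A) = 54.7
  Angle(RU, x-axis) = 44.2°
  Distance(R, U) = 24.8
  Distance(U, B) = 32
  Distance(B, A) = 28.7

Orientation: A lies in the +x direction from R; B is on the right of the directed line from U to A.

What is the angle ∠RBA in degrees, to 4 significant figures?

130.1°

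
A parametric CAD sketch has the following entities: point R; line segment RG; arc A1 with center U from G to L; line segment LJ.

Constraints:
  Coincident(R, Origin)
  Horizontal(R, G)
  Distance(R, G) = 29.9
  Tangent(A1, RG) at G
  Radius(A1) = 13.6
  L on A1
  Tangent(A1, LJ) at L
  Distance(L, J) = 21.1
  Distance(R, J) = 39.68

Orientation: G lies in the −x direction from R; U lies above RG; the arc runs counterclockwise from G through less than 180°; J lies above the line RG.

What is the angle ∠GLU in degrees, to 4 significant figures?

43.17°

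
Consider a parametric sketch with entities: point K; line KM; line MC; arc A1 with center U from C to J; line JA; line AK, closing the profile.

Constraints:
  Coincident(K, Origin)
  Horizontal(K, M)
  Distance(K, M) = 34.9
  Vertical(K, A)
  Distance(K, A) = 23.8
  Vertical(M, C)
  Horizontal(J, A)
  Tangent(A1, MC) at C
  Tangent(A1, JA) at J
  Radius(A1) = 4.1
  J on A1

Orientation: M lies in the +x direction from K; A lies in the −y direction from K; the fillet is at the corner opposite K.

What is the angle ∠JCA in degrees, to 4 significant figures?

38.30°

K is at the origin; KM is horizontal with |KM| = 34.9 and M on the +x side, so M = (34.90, 0.000). K and A share the same x with |KA| = 23.8 and A on the −y side, so A = (0.000, -23.80). The virtual corner opposite K is at (34.90, -23.80). The tangent condition forces UC to be normal to MC and since A1 is tangent to JA there, UJ ⟂ JA, with radius 4.1, so the center U sits 4.1 in from both sides at U = (30.80, -19.70). That places the tangent points at C = (34.90, -19.70) on MC and J = (30.80, -23.80) on JA. Then cos ∠JCA = CJ·CA / (|CJ||CA|), giving 38.30°.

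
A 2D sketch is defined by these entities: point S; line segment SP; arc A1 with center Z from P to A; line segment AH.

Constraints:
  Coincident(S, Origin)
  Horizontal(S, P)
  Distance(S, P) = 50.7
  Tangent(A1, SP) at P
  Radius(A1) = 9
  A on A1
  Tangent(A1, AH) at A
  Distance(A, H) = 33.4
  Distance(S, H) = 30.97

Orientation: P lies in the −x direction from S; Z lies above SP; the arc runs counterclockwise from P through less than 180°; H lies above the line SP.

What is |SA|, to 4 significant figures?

44.87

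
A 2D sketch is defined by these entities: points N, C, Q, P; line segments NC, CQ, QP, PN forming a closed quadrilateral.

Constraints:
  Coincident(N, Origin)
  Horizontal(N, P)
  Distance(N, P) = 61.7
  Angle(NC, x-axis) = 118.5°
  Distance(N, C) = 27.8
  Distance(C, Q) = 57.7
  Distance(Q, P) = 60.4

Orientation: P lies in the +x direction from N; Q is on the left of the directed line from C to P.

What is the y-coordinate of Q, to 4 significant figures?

54.62

Checks: |CQ| = 57.70 ✓; |QP| = 60.40 ✓.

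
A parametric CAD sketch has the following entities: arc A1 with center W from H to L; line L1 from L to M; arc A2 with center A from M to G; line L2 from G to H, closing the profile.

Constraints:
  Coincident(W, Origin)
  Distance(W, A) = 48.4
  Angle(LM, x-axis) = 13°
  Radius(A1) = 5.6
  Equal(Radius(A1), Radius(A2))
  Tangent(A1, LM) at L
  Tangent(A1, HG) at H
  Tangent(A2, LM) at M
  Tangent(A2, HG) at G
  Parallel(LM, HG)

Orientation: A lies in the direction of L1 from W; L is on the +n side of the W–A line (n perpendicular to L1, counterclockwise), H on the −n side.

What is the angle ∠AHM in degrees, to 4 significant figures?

6.429°

Tangency of A1 to both parallel lines with radius 5.6 puts L and H at W ± 5.6·n: L = (-1.260, 5.456), H = (1.260, -5.456). Equal radii place M and G the same way about A: M = A + 5.6·n = (45.90, 16.34), G = A − 5.6·n = (48.42, 5.431). Then cos ∠AHM = HA·HM / (|HA||HM|), giving 6.429°.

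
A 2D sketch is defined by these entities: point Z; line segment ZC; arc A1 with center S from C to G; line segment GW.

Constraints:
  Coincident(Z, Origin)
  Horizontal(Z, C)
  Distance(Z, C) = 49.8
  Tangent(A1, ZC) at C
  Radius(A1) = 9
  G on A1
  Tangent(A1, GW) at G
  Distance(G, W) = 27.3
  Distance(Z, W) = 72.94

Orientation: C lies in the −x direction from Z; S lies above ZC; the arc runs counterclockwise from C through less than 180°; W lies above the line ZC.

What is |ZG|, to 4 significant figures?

46.74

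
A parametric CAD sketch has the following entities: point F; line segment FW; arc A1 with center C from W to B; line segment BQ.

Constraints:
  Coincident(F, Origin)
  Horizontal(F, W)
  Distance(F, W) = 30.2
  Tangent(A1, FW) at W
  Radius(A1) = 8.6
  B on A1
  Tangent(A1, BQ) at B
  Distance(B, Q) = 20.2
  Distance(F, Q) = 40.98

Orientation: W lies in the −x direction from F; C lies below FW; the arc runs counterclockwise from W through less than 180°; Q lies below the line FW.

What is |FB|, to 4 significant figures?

39.79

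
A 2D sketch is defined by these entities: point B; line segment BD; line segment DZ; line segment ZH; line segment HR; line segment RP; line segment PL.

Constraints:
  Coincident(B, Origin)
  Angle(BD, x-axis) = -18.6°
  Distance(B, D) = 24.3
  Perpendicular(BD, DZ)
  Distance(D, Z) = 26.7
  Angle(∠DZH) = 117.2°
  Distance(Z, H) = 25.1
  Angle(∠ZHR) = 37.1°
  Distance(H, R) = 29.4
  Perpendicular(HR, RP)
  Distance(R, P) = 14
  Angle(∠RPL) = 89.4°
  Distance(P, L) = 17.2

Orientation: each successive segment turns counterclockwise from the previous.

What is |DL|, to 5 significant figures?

33.487

B is at the origin; BD runs at -18.6° with length 24.3, so D = (23.031, -7.7507). BD ⟂ DZ, so DZ runs at 71.400°; with |DZ| = 26.7, Z = (31.547, 17.555). ∠DZH = 117.2° gives ZH at 134.20° from the x-axis; with |ZH| = 25.1, H = (14.048, 35.549). ∠ZHR = 37.1° gives HR at -82.900° from the x-axis; with |HR| = 29.4, R = (17.682, 6.3746). HR is perpendicular to RP, so RP runs at 7.1000°; with |RP| = 14.0, P = (31.575, 8.1050). ∠RPL = 89.4° gives PL at 97.700° from the x-axis; with |PL| = 17.2, L = (29.270, 25.150). Then |DL| = |L − D| = 33.487.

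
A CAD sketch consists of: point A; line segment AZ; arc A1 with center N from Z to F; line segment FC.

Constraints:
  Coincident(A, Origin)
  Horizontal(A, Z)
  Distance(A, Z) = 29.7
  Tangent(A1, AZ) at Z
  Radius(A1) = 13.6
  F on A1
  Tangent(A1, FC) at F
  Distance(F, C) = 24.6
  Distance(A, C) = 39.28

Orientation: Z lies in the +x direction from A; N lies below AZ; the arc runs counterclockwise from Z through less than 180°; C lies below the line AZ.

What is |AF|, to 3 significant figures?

20.3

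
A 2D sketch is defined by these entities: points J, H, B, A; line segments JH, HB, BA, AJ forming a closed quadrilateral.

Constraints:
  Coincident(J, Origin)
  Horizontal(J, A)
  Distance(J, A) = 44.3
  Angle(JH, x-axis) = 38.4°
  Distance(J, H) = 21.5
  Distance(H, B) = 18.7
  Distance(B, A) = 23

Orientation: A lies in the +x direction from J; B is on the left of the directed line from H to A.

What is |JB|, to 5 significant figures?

39.831

Checks: |HB| = 18.70 ✓; |BA| = 23.00 ✓.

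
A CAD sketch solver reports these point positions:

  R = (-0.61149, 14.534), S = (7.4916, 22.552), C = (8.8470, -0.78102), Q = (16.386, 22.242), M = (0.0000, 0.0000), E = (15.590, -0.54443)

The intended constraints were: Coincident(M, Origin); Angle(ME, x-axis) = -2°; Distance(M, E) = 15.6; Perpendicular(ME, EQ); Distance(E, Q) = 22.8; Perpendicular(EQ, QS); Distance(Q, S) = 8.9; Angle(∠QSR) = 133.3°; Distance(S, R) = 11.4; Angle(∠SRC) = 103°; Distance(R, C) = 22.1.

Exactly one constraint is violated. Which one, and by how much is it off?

Distance(R, C) = 22.1 — off by 4.10.

M = (0.00, 0.00) ✓; ME at -2.000° ✓; |ME| = 15.60 ✓; ∠(ME, EQ) = 90.00° ✓; |EQ| = 22.80 ✓; ∠(EQ, QS) = 90.00° ✓; |QS| = 8.900 ✓; ∠QSR = 133.3° ✓; |SR| = 11.40 ✓; ∠SRC = 103.0° ✓; |RC| = 18.00 ✗.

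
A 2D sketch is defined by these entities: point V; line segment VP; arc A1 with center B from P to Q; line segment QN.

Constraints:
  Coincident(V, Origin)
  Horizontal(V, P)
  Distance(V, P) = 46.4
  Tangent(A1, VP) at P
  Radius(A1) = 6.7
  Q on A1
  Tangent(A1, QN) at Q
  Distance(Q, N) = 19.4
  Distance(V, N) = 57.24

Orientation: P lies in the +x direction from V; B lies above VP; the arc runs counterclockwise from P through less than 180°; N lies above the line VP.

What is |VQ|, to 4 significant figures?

53.58

Checks: |BQ| = 6.700 ✓; ∠(BQ, QN) = 90.00° ✓; |QN| = 19.40 ✓; |VN| = 57.24 ✓.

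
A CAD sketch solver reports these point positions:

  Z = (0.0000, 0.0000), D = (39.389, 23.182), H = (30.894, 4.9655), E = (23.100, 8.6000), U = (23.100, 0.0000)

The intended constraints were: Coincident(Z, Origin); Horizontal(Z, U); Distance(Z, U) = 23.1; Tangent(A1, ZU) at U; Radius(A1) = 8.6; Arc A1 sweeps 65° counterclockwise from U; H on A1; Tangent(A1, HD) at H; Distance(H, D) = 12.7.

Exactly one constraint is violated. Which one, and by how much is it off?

Distance(H, D) = 12.7 — off by 7.40.

Z = (0.00, 0.00) ✓; Z.y = 0.00, U.y = 0.00 ✓; |ZU| = 23.10 ✓; ∠(EU, UZ) = 90.00° ✓; |EU| = 8.600 ✓; bearing(E→H) − bearing(E→U) = 65.00° ✓; |EH| = 8.600 ✓; ∠(EH, HD) = 90.00° ✓; |HD| = 20.10 ✗.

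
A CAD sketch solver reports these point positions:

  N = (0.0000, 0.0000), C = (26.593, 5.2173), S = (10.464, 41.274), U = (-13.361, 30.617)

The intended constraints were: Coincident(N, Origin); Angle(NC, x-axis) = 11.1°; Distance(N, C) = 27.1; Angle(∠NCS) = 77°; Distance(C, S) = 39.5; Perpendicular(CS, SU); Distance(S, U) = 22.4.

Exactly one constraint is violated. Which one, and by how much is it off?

Distance(S, U) = 22.4 — off by 3.70.

N = (0.00, 0.00) ✓; NC at 11.10° ✓; |NC| = 27.10 ✓; ∠NCS = 77.00° ✓; |CS| = 39.50 ✓; ∠(CS, SU) = 90.00° ✓; |SU| = 26.10 ✗.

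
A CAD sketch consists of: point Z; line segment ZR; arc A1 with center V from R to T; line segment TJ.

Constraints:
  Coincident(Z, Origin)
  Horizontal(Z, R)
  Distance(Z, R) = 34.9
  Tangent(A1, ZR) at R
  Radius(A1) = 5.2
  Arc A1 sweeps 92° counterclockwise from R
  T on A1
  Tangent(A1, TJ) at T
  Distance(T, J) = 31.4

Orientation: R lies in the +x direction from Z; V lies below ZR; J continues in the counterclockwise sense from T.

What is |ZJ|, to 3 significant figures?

48.0

Z is at the origin; Z and R share the same y with |ZR| = 34.9 and R on the +x side, so R = (34.9, 0.00). The tangent condition forces VR to be normal to ZR, so V = R + (0, -5.2) = (34.9, -5.20). On A1, R sits at bearing 90° from V; a 92° counterclockwise sweep puts T at bearing 182°, so T = V + 5.2·(cos 182°, sin 182°) = (29.7, -5.38). A1 meets TJ tangentially, so VT is at right angles to TJ, so TJ runs along (−sin 182°, cos 182°); with |TJ| = 31.4, J = (30.8, -36.8). Then |ZJ| = |J − Z| = 48.0.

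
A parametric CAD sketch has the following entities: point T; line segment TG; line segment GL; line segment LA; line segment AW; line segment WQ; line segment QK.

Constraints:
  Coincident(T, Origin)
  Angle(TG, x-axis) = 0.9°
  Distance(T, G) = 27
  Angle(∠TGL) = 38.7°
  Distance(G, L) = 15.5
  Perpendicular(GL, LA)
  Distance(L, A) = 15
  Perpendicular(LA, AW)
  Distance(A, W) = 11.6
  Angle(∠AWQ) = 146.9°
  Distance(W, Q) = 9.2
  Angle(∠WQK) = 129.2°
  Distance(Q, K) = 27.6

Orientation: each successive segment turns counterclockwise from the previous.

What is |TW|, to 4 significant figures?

17.27

T is at the origin; TG runs at 0.9° with length 27.0, so G = (27.00, 0.4241). ∠TGL = 38.7° gives GL at 142.2° from the x-axis; with |GL| = 15.5, L = (14.75, 9.924). GL ⟂ LA, so LA runs at -127.8°; with |LA| = 15.0, A = (5.556, -1.928). The perpendicularity gives AW at right angles to LA, so AW runs at -37.80°; with |AW| = 11.6, W = (14.72, -9.038). Then |TW| = |W − T| = 17.27.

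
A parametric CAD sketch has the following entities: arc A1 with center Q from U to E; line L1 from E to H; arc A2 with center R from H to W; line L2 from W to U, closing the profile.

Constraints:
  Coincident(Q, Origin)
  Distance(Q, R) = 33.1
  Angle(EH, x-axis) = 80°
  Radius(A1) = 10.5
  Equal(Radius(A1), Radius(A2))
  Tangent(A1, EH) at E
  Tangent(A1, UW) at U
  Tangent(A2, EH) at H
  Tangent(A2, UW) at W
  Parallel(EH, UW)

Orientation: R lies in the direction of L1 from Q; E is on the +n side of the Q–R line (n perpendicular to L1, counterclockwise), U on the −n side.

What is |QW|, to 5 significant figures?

34.725

Tangency of A1 to both parallel lines with radius 10.5 puts E and U at Q ± 10.5·n: E = (-10.340, 1.8233), U = (10.340, -1.8233). Equal radii place H and W the same way about R: H = R + 10.5·n = (-4.5927, 34.420), W = R − 10.5·n = (16.088, 30.774). Then |QW| = |W − Q| = 34.725.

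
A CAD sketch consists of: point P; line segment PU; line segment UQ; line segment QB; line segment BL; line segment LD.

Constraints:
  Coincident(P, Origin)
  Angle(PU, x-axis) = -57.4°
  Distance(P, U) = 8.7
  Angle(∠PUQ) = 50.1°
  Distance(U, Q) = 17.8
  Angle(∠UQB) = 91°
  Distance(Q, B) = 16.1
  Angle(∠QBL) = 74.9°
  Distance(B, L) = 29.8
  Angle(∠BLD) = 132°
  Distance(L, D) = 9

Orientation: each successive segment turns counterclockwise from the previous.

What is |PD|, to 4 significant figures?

21.41

∠QBL = 74.9° gives BL at -93.40° from the x-axis; with |BL| = 29.8, L = (-6.995, -14.99). ∠BLD = 132.0° gives LD at -45.40° from the x-axis; with |LD| = 9.0, D = (-0.6761, -21.40). Then |PD| = |D − P| = 21.41.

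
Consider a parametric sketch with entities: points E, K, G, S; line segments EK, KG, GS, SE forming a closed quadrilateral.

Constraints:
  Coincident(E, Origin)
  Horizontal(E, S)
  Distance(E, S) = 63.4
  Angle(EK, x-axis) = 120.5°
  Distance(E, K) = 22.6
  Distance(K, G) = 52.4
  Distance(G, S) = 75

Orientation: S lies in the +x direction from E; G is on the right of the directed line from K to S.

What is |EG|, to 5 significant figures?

32.699

Checks: |KG| = 52.40 ✓; |GS| = 75.00 ✓.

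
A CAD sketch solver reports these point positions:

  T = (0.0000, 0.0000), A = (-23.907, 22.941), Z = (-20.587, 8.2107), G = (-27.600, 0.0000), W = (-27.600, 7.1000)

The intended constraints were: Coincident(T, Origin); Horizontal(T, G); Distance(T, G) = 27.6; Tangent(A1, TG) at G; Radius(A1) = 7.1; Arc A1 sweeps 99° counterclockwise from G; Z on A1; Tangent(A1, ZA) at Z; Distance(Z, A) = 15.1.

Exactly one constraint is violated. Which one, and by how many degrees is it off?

Tangent(A1, ZA) at Z — off by 3.70°.

T = (0.00, 0.00) ✓; T.y = 0.00, G.y = 0.00 ✓; |TG| = 27.60 ✓; ∠(WG, GT) = 90.00° ✓; |WG| = 7.100 ✓; bearing(W→Z) − bearing(W→G) = 99.00° ✓; |WZ| = 7.100 ✓; ∠(WZ, ZA) = 86.30° ✗; |ZA| = 15.10 ✓.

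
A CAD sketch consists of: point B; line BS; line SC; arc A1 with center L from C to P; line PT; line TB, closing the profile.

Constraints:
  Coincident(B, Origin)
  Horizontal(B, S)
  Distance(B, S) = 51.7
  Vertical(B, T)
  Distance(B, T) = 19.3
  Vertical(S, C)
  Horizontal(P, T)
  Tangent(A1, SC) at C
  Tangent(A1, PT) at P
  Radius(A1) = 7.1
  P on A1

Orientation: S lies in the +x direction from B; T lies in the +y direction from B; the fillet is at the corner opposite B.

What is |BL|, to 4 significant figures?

46.24

B is at the origin; B and S share the same y with |BS| = 51.7 and S on the +x side, so S = (51.70, 0.000). B and T share the same x with |BT| = 19.3 and T on the +y side, so T = (0.000, 19.30). The virtual corner opposite B is at (51.70, 19.30). The tangent condition forces LC to be normal to SC and A1 meets PT tangentially, so LP is at right angles to PT, with radius 7.1, so the center L sits 7.1 in from both sides at L = (44.60, 12.20). Then |BL| = |L − B| = 46.24.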